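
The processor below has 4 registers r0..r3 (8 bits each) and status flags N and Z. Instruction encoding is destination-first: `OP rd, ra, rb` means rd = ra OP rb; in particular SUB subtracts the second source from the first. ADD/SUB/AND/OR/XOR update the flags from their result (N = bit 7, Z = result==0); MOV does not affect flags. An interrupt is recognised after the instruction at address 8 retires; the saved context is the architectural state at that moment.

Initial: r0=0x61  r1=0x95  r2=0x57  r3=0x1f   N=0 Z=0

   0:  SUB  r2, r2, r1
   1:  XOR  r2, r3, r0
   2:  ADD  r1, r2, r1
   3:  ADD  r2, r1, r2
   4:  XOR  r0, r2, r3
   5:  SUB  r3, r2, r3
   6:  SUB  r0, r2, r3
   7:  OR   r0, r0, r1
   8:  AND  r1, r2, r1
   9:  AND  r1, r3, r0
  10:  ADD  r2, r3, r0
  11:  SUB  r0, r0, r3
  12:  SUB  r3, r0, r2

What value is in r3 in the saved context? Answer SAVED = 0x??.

SAVED = 0x72

after  0: r0=0x61 r1=0x95 r2=0xc2 r3=0x1f  N=1 Z=0
after  1: r0=0x61 r1=0x95 r2=0x7e r3=0x1f  N=0 Z=0
after  2: r0=0x61 r1=0x13 r2=0x7e r3=0x1f  N=0 Z=0
after  3: r0=0x61 r1=0x13 r2=0x91 r3=0x1f  N=1 Z=0
after  4: r0=0x8e r1=0x13 r2=0x91 r3=0x1f  N=1 Z=0
after  5: r0=0x8e r1=0x13 r2=0x91 r3=0x72  N=0 Z=0
after  6: r0=0x1f r1=0x13 r2=0x91 r3=0x72  N=0 Z=0
after  7: r0=0x1f r1=0x13 r2=0x91 r3=0x72  N=0 Z=0
after  8: r0=0x1f r1=0x11 r2=0x91 r3=0x72  N=0 Z=0
-- IRQ taken; context saved, return-PC = 9 --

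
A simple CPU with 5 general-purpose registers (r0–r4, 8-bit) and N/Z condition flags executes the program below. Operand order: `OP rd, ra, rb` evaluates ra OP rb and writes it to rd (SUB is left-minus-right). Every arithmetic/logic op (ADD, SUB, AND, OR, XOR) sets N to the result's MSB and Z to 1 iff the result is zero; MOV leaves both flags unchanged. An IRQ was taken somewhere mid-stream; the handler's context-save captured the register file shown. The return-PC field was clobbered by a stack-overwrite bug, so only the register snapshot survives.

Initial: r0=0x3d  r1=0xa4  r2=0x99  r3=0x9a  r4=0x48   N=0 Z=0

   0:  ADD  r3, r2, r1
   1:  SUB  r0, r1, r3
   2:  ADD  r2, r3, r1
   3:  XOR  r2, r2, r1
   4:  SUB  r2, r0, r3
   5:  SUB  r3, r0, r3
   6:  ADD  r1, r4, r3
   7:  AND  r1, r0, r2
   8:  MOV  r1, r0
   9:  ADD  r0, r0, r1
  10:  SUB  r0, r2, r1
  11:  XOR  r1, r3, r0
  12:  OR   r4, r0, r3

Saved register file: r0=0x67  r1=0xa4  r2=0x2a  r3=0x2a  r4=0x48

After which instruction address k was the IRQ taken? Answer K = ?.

K = 5

after  0: r0=0x3d r1=0xa4 r2=0x99 r3=0x3d r4=0x48  N=0 Z=0
after  1: r0=0x67 r1=0xa4 r2=0x99 r3=0x3d r4=0x48  N=0 Z=0
after  2: r0=0x67 r1=0xa4 r2=0xe1 r3=0x3d r4=0x48  N=1 Z=0
after  3: r0=0x67 r1=0xa4 r2=0x45 r3=0x3d r4=0x48  N=0 Z=0
after  4: r0=0x67 r1=0xa4 r2=0x2a r3=0x3d r4=0x48  N=0 Z=0
after  5: r0=0x67 r1=0xa4 r2=0x2a r3=0x2a r4=0x48  N=0 Z=0
-- IRQ taken; context saved, return-PC = 6 --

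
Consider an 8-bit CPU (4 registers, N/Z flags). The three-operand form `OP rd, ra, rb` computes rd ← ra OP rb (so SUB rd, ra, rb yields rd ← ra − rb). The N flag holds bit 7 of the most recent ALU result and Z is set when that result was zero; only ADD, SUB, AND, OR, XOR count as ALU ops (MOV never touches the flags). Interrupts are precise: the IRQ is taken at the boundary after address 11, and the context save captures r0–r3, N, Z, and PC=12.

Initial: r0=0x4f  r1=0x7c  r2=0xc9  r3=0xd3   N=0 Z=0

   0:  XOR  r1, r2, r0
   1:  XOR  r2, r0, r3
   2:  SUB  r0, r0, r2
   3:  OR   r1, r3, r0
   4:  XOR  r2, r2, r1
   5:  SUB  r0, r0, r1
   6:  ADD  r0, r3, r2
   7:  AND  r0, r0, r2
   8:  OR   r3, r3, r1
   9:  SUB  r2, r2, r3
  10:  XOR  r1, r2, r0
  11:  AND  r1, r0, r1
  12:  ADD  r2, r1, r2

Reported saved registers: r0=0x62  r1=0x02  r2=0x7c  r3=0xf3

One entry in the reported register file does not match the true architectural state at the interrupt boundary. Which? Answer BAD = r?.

after  0: r0=0x4f r1=0x86 r2=0xc9 r3=0xd3  N=1 Z=0
after  1: r0=0x4f r1=0x86 r2=0x9c r3=0xd3  N=1 Z=0
after  2: r0=0xb3 r1=0x86 r2=0x9c r3=0xd3  N=1 Z=0
after  3: r0=0xb3 r1=0xf3 r2=0x9c r3=0xd3  N=1 Z=0
after  4: r0=0xb3 r1=0xf3 r2=0x6f r3=0xd3  N=0 Z=0
after  5: r0=0xc0 r1=0xf3 r2=0x6f r3=0xd3  N=1 Z=0
after  6: r0=0x42 r1=0xf3 r2=0x6f r3=0xd3  N=0 Z=0
after  7: r0=0x42 r1=0xf3 r2=0x6f r3=0xd3  N=0 Z=0
after  8: r0=0x42 r1=0xf3 r2=0x6f r3=0xf3  N=1 Z=0
after  9: r0=0x42 r1=0xf3 r2=0x7c r3=0xf3  N=0 Z=0
after 10: r0=0x42 r1=0x3e r2=0x7c r3=0xf3  N=0 Z=0
after 11: r0=0x42 r1=0x02 r2=0x7c r3=0xf3  N=0 Z=0
-- IRQ taken; context saved, return-PC = 12 --
mismatch: r0: reported 0x62 vs actual 0x42

BAD = r0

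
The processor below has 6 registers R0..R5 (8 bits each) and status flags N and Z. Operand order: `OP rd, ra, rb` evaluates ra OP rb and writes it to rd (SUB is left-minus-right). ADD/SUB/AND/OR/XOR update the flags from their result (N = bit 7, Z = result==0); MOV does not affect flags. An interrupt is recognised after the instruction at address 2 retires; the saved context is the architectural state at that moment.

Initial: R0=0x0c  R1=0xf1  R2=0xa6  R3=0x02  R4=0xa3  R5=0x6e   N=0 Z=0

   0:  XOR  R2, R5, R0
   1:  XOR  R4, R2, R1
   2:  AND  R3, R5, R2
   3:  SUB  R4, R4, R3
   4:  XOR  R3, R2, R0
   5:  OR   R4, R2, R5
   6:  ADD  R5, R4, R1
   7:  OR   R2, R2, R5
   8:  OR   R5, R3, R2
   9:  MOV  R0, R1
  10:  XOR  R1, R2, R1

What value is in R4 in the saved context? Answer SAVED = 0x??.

after  0: R0=0x0c R1=0xf1 R2=0x62 R3=0x02 R4=0xa3 R5=0x6e  N=0 Z=0
after  1: R0=0x0c R1=0xf1 R2=0x62 R3=0x02 R4=0x93 R5=0x6e  N=1 Z=0
after  2: R0=0x0c R1=0xf1 R2=0x62 R3=0x62 R4=0x93 R5=0x6e  N=0 Z=0
-- IRQ taken; context saved, return-PC = 3 --

SAVED = 0x93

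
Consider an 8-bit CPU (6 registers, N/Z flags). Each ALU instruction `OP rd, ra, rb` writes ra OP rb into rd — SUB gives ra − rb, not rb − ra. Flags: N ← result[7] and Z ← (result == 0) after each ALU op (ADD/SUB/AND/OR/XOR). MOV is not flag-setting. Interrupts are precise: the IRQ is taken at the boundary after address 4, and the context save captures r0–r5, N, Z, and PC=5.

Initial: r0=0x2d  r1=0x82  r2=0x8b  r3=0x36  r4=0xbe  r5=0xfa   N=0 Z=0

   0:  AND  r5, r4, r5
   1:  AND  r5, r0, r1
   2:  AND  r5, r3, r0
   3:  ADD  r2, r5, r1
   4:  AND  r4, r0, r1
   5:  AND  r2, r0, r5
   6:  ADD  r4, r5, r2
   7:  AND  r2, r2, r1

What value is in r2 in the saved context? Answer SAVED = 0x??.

SAVED = 0xa6

after  0: r0=0x2d r1=0x82 r2=0x8b r3=0x36 r4=0xbe r5=0xba  N=1 Z=0
after  1: r0=0x2d r1=0x82 r2=0x8b r3=0x36 r4=0xbe r5=0x00  N=0 Z=1
after  2: r0=0x2d r1=0x82 r2=0x8b r3=0x36 r4=0xbe r5=0x24  N=0 Z=0
after  3: r0=0x2d r1=0x82 r2=0xa6 r3=0x36 r4=0xbe r5=0x24  N=1 Z=0
after  4: r0=0x2d r1=0x82 r2=0xa6 r3=0x36 r4=0x00 r5=0x24  N=0 Z=1
-- IRQ taken; context saved, return-PC = 5 --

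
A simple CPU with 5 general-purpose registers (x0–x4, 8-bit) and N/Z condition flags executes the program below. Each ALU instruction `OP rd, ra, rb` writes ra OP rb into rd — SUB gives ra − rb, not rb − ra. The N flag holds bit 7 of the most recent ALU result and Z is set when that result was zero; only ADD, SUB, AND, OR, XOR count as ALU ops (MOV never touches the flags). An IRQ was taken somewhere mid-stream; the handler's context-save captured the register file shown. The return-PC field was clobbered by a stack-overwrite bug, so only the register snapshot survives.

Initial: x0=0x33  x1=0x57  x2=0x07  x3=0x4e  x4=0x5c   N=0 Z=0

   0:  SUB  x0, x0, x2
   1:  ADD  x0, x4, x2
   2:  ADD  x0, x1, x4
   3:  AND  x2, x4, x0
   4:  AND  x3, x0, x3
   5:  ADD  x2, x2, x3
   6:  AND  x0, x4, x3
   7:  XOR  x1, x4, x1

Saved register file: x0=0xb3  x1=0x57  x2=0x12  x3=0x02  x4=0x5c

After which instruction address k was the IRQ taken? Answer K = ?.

after  0: x0=0x2c x1=0x57 x2=0x07 x3=0x4e x4=0x5c  N=0 Z=0
after  1: x0=0x63 x1=0x57 x2=0x07 x3=0x4e x4=0x5c  N=0 Z=0
after  2: x0=0xb3 x1=0x57 x2=0x07 x3=0x4e x4=0x5c  N=1 Z=0
after  3: x0=0xb3 x1=0x57 x2=0x10 x3=0x4e x4=0x5c  N=0 Z=0
after  4: x0=0xb3 x1=0x57 x2=0x10 x3=0x02 x4=0x5c  N=0 Z=0
after  5: x0=0xb3 x1=0x57 x2=0x12 x3=0x02 x4=0x5c  N=0 Z=0
-- IRQ taken; context saved, return-PC = 6 --

K = 5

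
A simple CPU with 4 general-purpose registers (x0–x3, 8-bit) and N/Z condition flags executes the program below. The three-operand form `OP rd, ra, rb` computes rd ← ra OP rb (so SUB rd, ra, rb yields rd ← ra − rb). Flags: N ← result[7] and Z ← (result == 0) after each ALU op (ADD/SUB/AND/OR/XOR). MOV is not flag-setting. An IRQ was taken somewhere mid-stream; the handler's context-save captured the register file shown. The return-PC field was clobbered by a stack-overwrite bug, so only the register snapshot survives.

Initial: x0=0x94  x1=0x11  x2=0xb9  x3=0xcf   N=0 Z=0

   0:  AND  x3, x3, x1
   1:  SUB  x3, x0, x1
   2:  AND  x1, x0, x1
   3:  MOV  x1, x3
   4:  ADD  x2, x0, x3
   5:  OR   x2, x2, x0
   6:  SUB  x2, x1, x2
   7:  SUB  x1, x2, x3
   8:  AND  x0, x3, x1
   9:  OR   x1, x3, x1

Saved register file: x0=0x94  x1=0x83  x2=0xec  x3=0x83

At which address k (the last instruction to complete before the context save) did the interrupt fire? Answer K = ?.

after  0: x0=0x94 x1=0x11 x2=0xb9 x3=0x01  N=0 Z=0
after  1: x0=0x94 x1=0x11 x2=0xb9 x3=0x83  N=1 Z=0
after  2: x0=0x94 x1=0x10 x2=0xb9 x3=0x83  N=0 Z=0
after  3: x0=0x94 x1=0x83 x2=0xb9 x3=0x83  N=0 Z=0
after  4: x0=0x94 x1=0x83 x2=0x17 x3=0x83  N=0 Z=0
after  5: x0=0x94 x1=0x83 x2=0x97 x3=0x83  N=1 Z=0
after  6: x0=0x94 x1=0x83 x2=0xec x3=0x83  N=1 Z=0
-- IRQ taken; context saved, return-PC = 7 --

K = 6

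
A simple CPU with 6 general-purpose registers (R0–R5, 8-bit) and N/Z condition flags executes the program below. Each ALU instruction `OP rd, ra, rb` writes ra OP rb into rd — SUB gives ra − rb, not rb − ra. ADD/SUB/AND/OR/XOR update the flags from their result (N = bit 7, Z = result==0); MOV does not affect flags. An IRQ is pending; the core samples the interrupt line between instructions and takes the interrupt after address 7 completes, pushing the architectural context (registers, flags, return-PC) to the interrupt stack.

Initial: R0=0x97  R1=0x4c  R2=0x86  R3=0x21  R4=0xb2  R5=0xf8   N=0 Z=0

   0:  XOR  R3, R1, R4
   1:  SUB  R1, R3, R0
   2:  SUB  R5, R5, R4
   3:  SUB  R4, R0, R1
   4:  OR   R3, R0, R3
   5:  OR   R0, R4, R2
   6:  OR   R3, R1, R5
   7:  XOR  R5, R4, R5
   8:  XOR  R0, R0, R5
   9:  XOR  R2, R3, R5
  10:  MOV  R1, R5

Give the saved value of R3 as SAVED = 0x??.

after  0: R0=0x97 R1=0x4c R2=0x86 R3=0xfe R4=0xb2 R5=0xf8  N=1 Z=0
after  1: R0=0x97 R1=0x67 R2=0x86 R3=0xfe R4=0xb2 R5=0xf8  N=0 Z=0
after  2: R0=0x97 R1=0x67 R2=0x86 R3=0xfe R4=0xb2 R5=0x46  N=0 Z=0
after  3: R0=0x97 R1=0x67 R2=0x86 R3=0xfe R4=0x30 R5=0x46  N=0 Z=0
after  4: R0=0x97 R1=0x67 R2=0x86 R3=0xff R4=0x30 R5=0x46  N=1 Z=0
after  5: R0=0xb6 R1=0x67 R2=0x86 R3=0xff R4=0x30 R5=0x46  N=1 Z=0
after  6: R0=0xb6 R1=0x67 R2=0x86 R3=0x67 R4=0x30 R5=0x46  N=0 Z=0
after  7: R0=0xb6 R1=0x67 R2=0x86 R3=0x67 R4=0x30 R5=0x76  N=0 Z=0
-- IRQ taken; context saved, return-PC = 8 --

SAVED = 0x67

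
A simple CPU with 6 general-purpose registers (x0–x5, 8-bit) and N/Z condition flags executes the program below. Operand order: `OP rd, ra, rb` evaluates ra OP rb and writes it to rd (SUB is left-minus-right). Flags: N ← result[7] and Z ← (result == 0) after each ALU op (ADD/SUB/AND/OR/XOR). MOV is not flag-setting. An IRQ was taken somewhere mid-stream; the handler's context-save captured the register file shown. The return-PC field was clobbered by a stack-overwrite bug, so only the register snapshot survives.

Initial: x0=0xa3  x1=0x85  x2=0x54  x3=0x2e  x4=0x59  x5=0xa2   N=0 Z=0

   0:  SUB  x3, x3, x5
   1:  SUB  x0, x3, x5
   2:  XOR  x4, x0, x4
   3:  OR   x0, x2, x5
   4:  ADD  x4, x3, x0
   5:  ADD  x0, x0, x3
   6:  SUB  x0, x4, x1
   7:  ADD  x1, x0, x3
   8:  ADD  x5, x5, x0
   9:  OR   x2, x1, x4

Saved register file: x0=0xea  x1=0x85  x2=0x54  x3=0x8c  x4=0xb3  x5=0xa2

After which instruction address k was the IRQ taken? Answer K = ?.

after  0: x0=0xa3 x1=0x85 x2=0x54 x3=0x8c x4=0x59 x5=0xa2  N=1 Z=0
after  1: x0=0xea x1=0x85 x2=0x54 x3=0x8c x4=0x59 x5=0xa2  N=1 Z=0
after  2: x0=0xea x1=0x85 x2=0x54 x3=0x8c x4=0xb3 x5=0xa2  N=1 Z=0
-- IRQ taken; context saved, return-PC = 3 --

K = 2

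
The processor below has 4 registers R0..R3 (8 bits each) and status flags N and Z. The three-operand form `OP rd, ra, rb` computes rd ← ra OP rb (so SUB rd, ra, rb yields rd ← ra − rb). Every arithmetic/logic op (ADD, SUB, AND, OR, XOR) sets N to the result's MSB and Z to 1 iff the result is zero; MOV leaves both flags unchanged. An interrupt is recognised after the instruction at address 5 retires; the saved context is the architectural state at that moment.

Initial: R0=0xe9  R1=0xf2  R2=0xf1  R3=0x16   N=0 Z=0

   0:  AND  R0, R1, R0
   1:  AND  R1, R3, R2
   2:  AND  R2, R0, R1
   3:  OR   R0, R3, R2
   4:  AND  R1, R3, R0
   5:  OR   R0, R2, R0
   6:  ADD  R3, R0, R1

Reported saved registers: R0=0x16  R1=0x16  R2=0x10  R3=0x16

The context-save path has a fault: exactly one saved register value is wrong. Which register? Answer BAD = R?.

BAD = R2

after  0: R0=0xe0 R1=0xf2 R2=0xf1 R3=0x16  N=1 Z=0
after  1: R0=0xe0 R1=0x10 R2=0xf1 R3=0x16  N=0 Z=0
after  2: R0=0xe0 R1=0x10 R2=0x00 R3=0x16  N=0 Z=1
after  3: R0=0x16 R1=0x10 R2=0x00 R3=0x16  N=0 Z=0
after  4: R0=0x16 R1=0x16 R2=0x00 R3=0x16  N=0 Z=0
after  5: R0=0x16 R1=0x16 R2=0x00 R3=0x16  N=0 Z=0
-- IRQ taken; context saved, return-PC = 6 --
mismatch: R2: reported 0x10 vs actual 0x00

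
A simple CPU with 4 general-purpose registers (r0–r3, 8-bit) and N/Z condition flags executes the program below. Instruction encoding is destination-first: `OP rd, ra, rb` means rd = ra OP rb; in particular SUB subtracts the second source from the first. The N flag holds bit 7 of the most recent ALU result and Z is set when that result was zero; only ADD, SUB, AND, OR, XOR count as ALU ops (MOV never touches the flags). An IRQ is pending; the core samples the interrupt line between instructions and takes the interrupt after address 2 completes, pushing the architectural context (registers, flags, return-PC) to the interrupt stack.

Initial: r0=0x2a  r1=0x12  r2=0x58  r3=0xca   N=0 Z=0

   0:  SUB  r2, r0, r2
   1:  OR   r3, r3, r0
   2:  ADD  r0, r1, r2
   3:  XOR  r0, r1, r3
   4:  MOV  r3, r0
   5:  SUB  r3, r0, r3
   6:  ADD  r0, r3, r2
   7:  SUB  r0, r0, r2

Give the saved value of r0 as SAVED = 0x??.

after  0: r0=0x2a r1=0x12 r2=0xd2 r3=0xca  N=1 Z=0
after  1: r0=0x2a r1=0x12 r2=0xd2 r3=0xea  N=1 Z=0
after  2: r0=0xe4 r1=0x12 r2=0xd2 r3=0xea  N=1 Z=0
-- IRQ taken; context saved, return-PC = 3 --

SAVED = 0xe4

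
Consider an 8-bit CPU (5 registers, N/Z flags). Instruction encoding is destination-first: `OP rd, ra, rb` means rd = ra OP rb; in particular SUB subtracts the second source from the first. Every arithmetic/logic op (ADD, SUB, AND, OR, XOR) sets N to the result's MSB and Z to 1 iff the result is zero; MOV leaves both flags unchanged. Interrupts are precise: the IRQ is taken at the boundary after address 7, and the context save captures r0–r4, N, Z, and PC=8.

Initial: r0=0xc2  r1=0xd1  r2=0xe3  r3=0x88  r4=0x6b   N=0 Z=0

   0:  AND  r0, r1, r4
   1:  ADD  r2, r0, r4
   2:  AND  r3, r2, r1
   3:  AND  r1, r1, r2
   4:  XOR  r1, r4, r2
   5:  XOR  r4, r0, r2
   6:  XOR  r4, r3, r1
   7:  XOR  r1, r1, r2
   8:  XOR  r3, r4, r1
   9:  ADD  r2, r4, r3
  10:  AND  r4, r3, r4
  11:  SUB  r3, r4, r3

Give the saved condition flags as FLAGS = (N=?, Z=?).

FLAGS = (N=0, Z=0)

after  0: r0=0x41 r1=0xd1 r2=0xe3 r3=0x88 r4=0x6b  N=0 Z=0
after  1: r0=0x41 r1=0xd1 r2=0xac r3=0x88 r4=0x6b  N=1 Z=0
after  2: r0=0x41 r1=0xd1 r2=0xac r3=0x80 r4=0x6b  N=1 Z=0
after  3: r0=0x41 r1=0x80 r2=0xac r3=0x80 r4=0x6b  N=1 Z=0
after  4: r0=0x41 r1=0xc7 r2=0xac r3=0x80 r4=0x6b  N=1 Z=0
after  5: r0=0x41 r1=0xc7 r2=0xac r3=0x80 r4=0xed  N=1 Z=0
after  6: r0=0x41 r1=0xc7 r2=0xac r3=0x80 r4=0x47  N=0 Z=0
after  7: r0=0x41 r1=0x6b r2=0xac r3=0x80 r4=0x47  N=0 Z=0
-- IRQ taken; context saved, return-PC = 8 --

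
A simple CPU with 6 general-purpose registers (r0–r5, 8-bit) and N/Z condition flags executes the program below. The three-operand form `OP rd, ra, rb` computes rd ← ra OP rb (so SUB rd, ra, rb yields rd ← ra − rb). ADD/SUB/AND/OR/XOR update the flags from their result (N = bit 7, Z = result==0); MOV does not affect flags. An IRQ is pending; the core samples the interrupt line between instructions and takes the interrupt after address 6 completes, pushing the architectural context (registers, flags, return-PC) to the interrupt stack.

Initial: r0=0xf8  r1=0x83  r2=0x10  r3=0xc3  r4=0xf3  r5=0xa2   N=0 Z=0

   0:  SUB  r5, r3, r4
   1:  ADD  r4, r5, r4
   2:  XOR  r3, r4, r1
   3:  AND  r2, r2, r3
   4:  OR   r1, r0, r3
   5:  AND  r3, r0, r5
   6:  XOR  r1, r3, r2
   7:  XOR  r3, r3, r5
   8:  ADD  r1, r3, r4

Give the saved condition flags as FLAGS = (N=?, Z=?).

after  0: r0=0xf8 r1=0x83 r2=0x10 r3=0xc3 r4=0xf3 r5=0xd0  N=1 Z=0
after  1: r0=0xf8 r1=0x83 r2=0x10 r3=0xc3 r4=0xc3 r5=0xd0  N=1 Z=0
after  2: r0=0xf8 r1=0x83 r2=0x10 r3=0x40 r4=0xc3 r5=0xd0  N=0 Z=0
after  3: r0=0xf8 r1=0x83 r2=0x00 r3=0x40 r4=0xc3 r5=0xd0  N=0 Z=1
after  4: r0=0xf8 r1=0xf8 r2=0x00 r3=0x40 r4=0xc3 r5=0xd0  N=1 Z=0
after  5: r0=0xf8 r1=0xf8 r2=0x00 r3=0xd0 r4=0xc3 r5=0xd0  N=1 Z=0
after  6: r0=0xf8 r1=0xd0 r2=0x00 r3=0xd0 r4=0xc3 r5=0xd0  N=1 Z=0
-- IRQ taken; context saved, return-PC = 7 --

FLAGS = (N=1, Z=0)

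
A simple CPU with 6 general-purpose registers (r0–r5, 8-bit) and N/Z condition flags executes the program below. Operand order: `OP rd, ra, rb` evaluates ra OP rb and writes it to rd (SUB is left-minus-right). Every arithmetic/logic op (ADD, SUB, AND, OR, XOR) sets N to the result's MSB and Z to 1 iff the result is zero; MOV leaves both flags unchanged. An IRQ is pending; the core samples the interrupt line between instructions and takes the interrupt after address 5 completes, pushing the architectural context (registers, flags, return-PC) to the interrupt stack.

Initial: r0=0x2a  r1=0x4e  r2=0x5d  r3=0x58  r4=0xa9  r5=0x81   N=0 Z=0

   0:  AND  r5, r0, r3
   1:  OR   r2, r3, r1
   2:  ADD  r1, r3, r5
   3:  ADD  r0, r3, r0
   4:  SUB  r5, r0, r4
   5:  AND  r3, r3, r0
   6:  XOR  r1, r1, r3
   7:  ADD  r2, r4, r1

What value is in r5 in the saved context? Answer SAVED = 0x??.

after  0: r0=0x2a r1=0x4e r2=0x5d r3=0x58 r4=0xa9 r5=0x08  N=0 Z=0
after  1: r0=0x2a r1=0x4e r2=0x5e r3=0x58 r4=0xa9 r5=0x08  N=0 Z=0
after  2: r0=0x2a r1=0x60 r2=0x5e r3=0x58 r4=0xa9 r5=0x08  N=0 Z=0
after  3: r0=0x82 r1=0x60 r2=0x5e r3=0x58 r4=0xa9 r5=0x08  N=1 Z=0
after  4: r0=0x82 r1=0x60 r2=0x5e r3=0x58 r4=0xa9 r5=0xd9  N=1 Z=0
after  5: r0=0x82 r1=0x60 r2=0x5e r3=0x00 r4=0xa9 r5=0xd9  N=0 Z=1
-- IRQ taken; context saved, return-PC = 6 --

SAVED = 0xd9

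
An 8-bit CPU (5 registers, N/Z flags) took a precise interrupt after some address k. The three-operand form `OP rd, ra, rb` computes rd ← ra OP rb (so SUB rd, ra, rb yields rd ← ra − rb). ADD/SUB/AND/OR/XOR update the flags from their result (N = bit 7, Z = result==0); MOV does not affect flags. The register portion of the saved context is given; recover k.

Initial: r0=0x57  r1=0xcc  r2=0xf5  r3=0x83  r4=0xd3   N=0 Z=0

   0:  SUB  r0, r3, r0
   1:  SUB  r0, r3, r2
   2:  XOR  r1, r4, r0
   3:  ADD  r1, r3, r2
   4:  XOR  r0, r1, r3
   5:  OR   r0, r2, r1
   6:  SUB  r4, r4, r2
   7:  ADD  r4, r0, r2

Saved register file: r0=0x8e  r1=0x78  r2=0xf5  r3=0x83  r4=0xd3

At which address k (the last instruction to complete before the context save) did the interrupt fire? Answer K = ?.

after  0: r0=0x2c r1=0xcc r2=0xf5 r3=0x83 r4=0xd3  N=0 Z=0
after  1: r0=0x8e r1=0xcc r2=0xf5 r3=0x83 r4=0xd3  N=1 Z=0
after  2: r0=0x8e r1=0x5d r2=0xf5 r3=0x83 r4=0xd3  N=0 Z=0
after  3: r0=0x8e r1=0x78 r2=0xf5 r3=0x83 r4=0xd3  N=0 Z=0
-- IRQ taken; context saved, return-PC = 4 --

K = 3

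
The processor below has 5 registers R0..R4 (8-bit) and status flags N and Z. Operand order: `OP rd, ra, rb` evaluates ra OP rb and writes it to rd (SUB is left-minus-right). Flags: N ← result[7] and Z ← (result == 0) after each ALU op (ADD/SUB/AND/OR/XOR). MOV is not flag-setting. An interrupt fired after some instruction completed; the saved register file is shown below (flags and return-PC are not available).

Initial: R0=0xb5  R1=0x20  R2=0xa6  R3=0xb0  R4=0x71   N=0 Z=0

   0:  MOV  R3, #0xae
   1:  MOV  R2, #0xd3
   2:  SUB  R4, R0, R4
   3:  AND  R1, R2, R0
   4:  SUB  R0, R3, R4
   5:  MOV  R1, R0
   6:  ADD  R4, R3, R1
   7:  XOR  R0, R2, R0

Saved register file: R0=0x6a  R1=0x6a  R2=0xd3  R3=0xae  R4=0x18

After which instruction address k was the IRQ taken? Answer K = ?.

after  0: R0=0xb5 R1=0x20 R2=0xa6 R3=0xae R4=0x71  N=0 Z=0
after  1: R0=0xb5 R1=0x20 R2=0xd3 R3=0xae R4=0x71  N=0 Z=0
after  2: R0=0xb5 R1=0x20 R2=0xd3 R3=0xae R4=0x44  N=0 Z=0
after  3: R0=0xb5 R1=0x91 R2=0xd3 R3=0xae R4=0x44  N=1 Z=0
after  4: R0=0x6a R1=0x91 R2=0xd3 R3=0xae R4=0x44  N=0 Z=0
after  5: R0=0x6a R1=0x6a R2=0xd3 R3=0xae R4=0x44  N=0 Z=0
after  6: R0=0x6a R1=0x6a R2=0xd3 R3=0xae R4=0x18  N=0 Z=0
-- IRQ taken; context saved, return-PC = 7 --

K = 6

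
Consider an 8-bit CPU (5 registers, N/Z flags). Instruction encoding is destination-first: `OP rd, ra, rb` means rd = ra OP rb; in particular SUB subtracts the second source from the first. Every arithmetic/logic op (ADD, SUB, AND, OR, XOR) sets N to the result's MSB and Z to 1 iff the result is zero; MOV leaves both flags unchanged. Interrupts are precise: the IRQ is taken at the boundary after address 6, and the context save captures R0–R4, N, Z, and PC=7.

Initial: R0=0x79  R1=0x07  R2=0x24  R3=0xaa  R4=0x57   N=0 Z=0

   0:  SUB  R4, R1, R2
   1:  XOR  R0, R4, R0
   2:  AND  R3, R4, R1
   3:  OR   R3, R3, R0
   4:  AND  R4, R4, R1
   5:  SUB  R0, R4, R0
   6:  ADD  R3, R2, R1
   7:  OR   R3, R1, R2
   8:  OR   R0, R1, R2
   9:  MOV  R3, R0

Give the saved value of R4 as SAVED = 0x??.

after  0: R0=0x79 R1=0x07 R2=0x24 R3=0xaa R4=0xe3  N=1 Z=0
after  1: R0=0x9a R1=0x07 R2=0x24 R3=0xaa R4=0xe3  N=1 Z=0
after  2: R0=0x9a R1=0x07 R2=0x24 R3=0x03 R4=0xe3  N=0 Z=0
after  3: R0=0x9a R1=0x07 R2=0x24 R3=0x9b R4=0xe3  N=1 Z=0
after  4: R0=0x9a R1=0x07 R2=0x24 R3=0x9b R4=0x03  N=0 Z=0
after  5: R0=0x69 R1=0x07 R2=0x24 R3=0x9b R4=0x03  N=0 Z=0
after  6: R0=0x69 R1=0x07 R2=0x24 R3=0x2b R4=0x03  N=0 Z=0
-- IRQ taken; context saved, return-PC = 7 --

SAVED = 0x03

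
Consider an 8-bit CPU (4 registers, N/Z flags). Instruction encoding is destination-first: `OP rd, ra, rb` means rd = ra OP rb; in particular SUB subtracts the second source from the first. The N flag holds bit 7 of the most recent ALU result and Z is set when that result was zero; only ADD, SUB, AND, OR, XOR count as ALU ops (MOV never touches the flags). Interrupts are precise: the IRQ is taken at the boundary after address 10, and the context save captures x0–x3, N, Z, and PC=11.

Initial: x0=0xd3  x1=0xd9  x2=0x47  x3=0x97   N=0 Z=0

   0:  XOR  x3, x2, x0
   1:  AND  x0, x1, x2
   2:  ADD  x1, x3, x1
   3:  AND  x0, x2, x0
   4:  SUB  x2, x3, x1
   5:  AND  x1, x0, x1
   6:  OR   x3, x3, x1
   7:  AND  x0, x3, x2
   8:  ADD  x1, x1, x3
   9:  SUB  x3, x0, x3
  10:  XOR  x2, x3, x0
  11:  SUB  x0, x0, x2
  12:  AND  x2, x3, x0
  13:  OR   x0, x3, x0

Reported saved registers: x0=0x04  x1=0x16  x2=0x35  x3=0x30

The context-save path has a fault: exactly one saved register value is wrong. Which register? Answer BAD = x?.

after  0: x0=0xd3 x1=0xd9 x2=0x47 x3=0x94  N=1 Z=0
after  1: x0=0x41 x1=0xd9 x2=0x47 x3=0x94  N=0 Z=0
after  2: x0=0x41 x1=0x6d x2=0x47 x3=0x94  N=0 Z=0
after  3: x0=0x41 x1=0x6d x2=0x47 x3=0x94  N=0 Z=0
after  4: x0=0x41 x1=0x6d x2=0x27 x3=0x94  N=0 Z=0
after  5: x0=0x41 x1=0x41 x2=0x27 x3=0x94  N=0 Z=0
after  6: x0=0x41 x1=0x41 x2=0x27 x3=0xd5  N=1 Z=0
after  7: x0=0x05 x1=0x41 x2=0x27 x3=0xd5  N=0 Z=0
after  8: x0=0x05 x1=0x16 x2=0x27 x3=0xd5  N=0 Z=0
after  9: x0=0x05 x1=0x16 x2=0x27 x3=0x30  N=0 Z=0
after 10: x0=0x05 x1=0x16 x2=0x35 x3=0x30  N=0 Z=0
-- IRQ taken; context saved, return-PC = 11 --
mismatch: x0: reported 0x04 vs actual 0x05

BAD = x0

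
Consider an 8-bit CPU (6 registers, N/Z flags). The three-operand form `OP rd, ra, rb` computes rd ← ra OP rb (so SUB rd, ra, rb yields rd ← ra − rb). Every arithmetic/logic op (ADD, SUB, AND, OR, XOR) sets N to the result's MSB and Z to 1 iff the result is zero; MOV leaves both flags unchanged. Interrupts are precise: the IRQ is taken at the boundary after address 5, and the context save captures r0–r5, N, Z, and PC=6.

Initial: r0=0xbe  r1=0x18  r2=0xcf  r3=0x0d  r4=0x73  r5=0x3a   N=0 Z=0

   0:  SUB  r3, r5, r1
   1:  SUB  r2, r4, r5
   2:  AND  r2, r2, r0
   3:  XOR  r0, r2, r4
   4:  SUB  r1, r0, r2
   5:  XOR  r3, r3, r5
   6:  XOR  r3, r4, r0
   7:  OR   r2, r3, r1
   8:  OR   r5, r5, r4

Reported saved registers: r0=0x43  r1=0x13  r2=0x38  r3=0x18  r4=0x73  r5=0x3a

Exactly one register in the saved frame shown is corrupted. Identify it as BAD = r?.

BAD = r0

after  0: r0=0xbe r1=0x18 r2=0xcf r3=0x22 r4=0x73 r5=0x3a  N=0 Z=0
after  1: r0=0xbe r1=0x18 r2=0x39 r3=0x22 r4=0x73 r5=0x3a  N=0 Z=0
after  2: r0=0xbe r1=0x18 r2=0x38 r3=0x22 r4=0x73 r5=0x3a  N=0 Z=0
after  3: r0=0x4b r1=0x18 r2=0x38 r3=0x22 r4=0x73 r5=0x3a  N=0 Z=0
after  4: r0=0x4b r1=0x13 r2=0x38 r3=0x22 r4=0x73 r5=0x3a  N=0 Z=0
after  5: r0=0x4b r1=0x13 r2=0x38 r3=0x18 r4=0x73 r5=0x3a  N=0 Z=0
-- IRQ taken; context saved, return-PC = 6 --
mismatch: r0: reported 0x43 vs actual 0x4b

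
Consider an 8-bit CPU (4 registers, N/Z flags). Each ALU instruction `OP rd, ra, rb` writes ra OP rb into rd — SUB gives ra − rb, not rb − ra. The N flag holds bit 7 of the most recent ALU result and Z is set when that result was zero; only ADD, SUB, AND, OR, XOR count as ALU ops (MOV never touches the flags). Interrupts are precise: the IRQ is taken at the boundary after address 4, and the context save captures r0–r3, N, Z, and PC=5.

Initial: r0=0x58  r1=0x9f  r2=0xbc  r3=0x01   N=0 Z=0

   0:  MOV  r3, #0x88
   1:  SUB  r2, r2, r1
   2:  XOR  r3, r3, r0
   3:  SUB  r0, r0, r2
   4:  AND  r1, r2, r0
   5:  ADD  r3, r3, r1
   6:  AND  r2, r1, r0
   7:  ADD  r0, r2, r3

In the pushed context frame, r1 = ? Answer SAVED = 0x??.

SAVED = 0x19

after  0: r0=0x58 r1=0x9f r2=0xbc r3=0x88  N=0 Z=0
after  1: r0=0x58 r1=0x9f r2=0x1d r3=0x88  N=0 Z=0
after  2: r0=0x58 r1=0x9f r2=0x1d r3=0xd0  N=1 Z=0
after  3: r0=0x3b r1=0x9f r2=0x1d r3=0xd0  N=0 Z=0
after  4: r0=0x3b r1=0x19 r2=0x1d r3=0xd0  N=0 Z=0
-- IRQ taken; context saved, return-PC = 5 --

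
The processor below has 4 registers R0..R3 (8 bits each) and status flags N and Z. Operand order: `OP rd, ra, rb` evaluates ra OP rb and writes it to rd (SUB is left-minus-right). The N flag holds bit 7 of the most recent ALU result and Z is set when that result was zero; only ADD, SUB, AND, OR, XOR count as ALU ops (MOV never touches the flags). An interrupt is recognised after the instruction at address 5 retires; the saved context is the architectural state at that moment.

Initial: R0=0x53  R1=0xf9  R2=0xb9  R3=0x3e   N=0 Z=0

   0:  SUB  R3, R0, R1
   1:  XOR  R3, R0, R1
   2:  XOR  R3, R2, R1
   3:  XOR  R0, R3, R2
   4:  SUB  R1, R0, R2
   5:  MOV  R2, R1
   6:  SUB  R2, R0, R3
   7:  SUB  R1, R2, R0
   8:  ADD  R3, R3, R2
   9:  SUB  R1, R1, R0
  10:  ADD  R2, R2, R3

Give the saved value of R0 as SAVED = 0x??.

after  0: R0=0x53 R1=0xf9 R2=0xb9 R3=0x5a  N=0 Z=0
after  1: R0=0x53 R1=0xf9 R2=0xb9 R3=0xaa  N=1 Z=0
after  2: R0=0x53 R1=0xf9 R2=0xb9 R3=0x40  N=0 Z=0
after  3: R0=0xf9 R1=0xf9 R2=0xb9 R3=0x40  N=1 Z=0
after  4: R0=0xf9 R1=0x40 R2=0xb9 R3=0x40  N=0 Z=0
after  5: R0=0xf9 R1=0x40 R2=0x40 R3=0x40  N=0 Z=0
-- IRQ taken; context saved, return-PC = 6 --

SAVED = 0xf9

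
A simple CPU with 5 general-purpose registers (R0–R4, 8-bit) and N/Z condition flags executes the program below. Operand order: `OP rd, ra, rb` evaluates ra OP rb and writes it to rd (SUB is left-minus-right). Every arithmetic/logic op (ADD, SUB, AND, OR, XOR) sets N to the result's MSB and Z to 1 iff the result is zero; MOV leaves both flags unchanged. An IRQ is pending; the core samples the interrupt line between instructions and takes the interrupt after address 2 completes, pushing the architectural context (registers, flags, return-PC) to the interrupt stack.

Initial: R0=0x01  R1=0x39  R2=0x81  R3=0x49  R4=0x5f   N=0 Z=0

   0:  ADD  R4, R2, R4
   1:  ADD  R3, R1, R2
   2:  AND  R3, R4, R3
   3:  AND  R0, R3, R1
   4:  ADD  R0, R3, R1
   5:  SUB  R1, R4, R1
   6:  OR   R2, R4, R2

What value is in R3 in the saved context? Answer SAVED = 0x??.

after  0: R0=0x01 R1=0x39 R2=0x81 R3=0x49 R4=0xe0  N=1 Z=0
after  1: R0=0x01 R1=0x39 R2=0x81 R3=0xba R4=0xe0  N=1 Z=0
after  2: R0=0x01 R1=0x39 R2=0x81 R3=0xa0 R4=0xe0  N=1 Z=0
-- IRQ taken; context saved, return-PC = 3 --

SAVED = 0xa0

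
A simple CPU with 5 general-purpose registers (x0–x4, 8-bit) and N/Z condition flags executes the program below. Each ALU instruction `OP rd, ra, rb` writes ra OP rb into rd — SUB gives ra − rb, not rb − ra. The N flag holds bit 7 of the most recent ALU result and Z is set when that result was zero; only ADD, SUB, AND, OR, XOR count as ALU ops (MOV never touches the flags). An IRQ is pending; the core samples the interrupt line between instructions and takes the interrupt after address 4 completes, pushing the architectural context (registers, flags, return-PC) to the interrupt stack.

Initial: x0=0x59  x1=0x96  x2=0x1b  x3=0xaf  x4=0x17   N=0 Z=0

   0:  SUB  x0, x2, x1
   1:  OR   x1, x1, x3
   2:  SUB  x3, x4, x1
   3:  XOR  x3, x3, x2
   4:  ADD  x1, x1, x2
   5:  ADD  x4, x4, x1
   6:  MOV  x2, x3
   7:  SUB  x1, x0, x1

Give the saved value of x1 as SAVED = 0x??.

after  0: x0=0x85 x1=0x96 x2=0x1b x3=0xaf x4=0x17  N=1 Z=0
after  1: x0=0x85 x1=0xbf x2=0x1b x3=0xaf x4=0x17  N=1 Z=0
after  2: x0=0x85 x1=0xbf x2=0x1b x3=0x58 x4=0x17  N=0 Z=0
after  3: x0=0x85 x1=0xbf x2=0x1b x3=0x43 x4=0x17  N=0 Z=0
after  4: x0=0x85 x1=0xda x2=0x1b x3=0x43 x4=0x17  N=1 Z=0
-- IRQ taken; context saved, return-PC = 5 --

SAVED = 0xda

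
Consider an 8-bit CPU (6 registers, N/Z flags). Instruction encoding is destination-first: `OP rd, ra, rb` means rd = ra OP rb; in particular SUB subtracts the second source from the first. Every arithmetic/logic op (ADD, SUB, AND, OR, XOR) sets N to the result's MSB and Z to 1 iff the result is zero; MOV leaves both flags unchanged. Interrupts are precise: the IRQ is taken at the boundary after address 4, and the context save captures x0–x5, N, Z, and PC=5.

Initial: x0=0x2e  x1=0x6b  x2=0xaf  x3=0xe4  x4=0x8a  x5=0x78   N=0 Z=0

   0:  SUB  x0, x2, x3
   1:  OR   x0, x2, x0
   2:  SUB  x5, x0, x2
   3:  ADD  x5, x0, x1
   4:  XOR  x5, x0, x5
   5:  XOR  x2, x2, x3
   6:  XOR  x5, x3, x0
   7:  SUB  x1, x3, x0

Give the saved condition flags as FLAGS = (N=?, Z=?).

FLAGS = (N=1, Z=0)

after  0: x0=0xcb x1=0x6b x2=0xaf x3=0xe4 x4=0x8a x5=0x78  N=1 Z=0
after  1: x0=0xef x1=0x6b x2=0xaf x3=0xe4 x4=0x8a x5=0x78  N=1 Z=0
after  2: x0=0xef x1=0x6b x2=0xaf x3=0xe4 x4=0x8a x5=0x40  N=0 Z=0
after  3: x0=0xef x1=0x6b x2=0xaf x3=0xe4 x4=0x8a x5=0x5a  N=0 Z=0
after  4: x0=0xef x1=0x6b x2=0xaf x3=0xe4 x4=0x8a x5=0xb5  N=1 Z=0
-- IRQ taken; context saved, return-PC = 5 --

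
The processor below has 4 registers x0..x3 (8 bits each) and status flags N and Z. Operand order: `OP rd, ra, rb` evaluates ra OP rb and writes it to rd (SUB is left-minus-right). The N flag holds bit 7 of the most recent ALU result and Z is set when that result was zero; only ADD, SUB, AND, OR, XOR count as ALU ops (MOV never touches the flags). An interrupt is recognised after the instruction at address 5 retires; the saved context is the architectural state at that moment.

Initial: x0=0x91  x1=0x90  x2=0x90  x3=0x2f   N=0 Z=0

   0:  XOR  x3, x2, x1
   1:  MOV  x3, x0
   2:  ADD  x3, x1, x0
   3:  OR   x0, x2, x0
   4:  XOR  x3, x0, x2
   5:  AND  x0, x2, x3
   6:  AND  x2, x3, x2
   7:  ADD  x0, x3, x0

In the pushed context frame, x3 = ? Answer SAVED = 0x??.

after  0: x0=0x91 x1=0x90 x2=0x90 x3=0x00  N=0 Z=1
after  1: x0=0x91 x1=0x90 x2=0x90 x3=0x91  N=0 Z=1
after  2: x0=0x91 x1=0x90 x2=0x90 x3=0x21  N=0 Z=0
after  3: x0=0x91 x1=0x90 x2=0x90 x3=0x21  N=1 Z=0
after  4: x0=0x91 x1=0x90 x2=0x90 x3=0x01  N=0 Z=0
after  5: x0=0x00 x1=0x90 x2=0x90 x3=0x01  N=0 Z=1
-- IRQ taken; context saved, return-PC = 6 --

SAVED = 0x01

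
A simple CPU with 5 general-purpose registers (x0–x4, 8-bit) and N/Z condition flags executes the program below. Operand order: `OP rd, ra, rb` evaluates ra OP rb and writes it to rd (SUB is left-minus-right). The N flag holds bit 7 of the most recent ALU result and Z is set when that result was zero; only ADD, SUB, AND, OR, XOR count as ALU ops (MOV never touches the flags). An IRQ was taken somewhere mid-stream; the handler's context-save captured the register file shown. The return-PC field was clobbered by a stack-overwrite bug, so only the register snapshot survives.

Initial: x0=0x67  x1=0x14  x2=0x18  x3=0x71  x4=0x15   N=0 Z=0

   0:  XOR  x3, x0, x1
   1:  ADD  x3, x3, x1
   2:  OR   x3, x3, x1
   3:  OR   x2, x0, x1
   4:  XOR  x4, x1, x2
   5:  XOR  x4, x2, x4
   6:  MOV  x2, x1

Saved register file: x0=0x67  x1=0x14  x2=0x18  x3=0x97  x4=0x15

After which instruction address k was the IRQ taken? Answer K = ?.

after  0: x0=0x67 x1=0x14 x2=0x18 x3=0x73 x4=0x15  N=0 Z=0
after  1: x0=0x67 x1=0x14 x2=0x18 x3=0x87 x4=0x15  N=1 Z=0
after  2: x0=0x67 x1=0x14 x2=0x18 x3=0x97 x4=0x15  N=1 Z=0
-- IRQ taken; context saved, return-PC = 3 --

K = 2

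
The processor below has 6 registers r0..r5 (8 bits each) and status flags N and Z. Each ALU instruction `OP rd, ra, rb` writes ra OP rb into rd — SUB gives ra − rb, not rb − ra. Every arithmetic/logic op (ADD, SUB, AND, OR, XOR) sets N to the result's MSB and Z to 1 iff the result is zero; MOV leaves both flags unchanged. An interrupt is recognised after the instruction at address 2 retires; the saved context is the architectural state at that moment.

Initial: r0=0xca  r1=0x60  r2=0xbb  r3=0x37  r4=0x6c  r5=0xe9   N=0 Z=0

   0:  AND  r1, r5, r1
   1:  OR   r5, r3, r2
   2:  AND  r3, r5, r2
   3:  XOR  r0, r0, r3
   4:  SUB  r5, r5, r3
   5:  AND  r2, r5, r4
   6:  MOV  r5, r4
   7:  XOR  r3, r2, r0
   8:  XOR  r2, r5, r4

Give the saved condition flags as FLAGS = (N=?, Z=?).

after  0: r0=0xca r1=0x60 r2=0xbb r3=0x37 r4=0x6c r5=0xe9  N=0 Z=0
after  1: r0=0xca r1=0x60 r2=0xbb r3=0x37 r4=0x6c r5=0xbf  N=1 Z=0
after  2: r0=0xca r1=0x60 r2=0xbb r3=0xbb r4=0x6c r5=0xbf  N=1 Z=0
-- IRQ taken; context saved, return-PC = 3 --

FLAGS = (N=1, Z=0)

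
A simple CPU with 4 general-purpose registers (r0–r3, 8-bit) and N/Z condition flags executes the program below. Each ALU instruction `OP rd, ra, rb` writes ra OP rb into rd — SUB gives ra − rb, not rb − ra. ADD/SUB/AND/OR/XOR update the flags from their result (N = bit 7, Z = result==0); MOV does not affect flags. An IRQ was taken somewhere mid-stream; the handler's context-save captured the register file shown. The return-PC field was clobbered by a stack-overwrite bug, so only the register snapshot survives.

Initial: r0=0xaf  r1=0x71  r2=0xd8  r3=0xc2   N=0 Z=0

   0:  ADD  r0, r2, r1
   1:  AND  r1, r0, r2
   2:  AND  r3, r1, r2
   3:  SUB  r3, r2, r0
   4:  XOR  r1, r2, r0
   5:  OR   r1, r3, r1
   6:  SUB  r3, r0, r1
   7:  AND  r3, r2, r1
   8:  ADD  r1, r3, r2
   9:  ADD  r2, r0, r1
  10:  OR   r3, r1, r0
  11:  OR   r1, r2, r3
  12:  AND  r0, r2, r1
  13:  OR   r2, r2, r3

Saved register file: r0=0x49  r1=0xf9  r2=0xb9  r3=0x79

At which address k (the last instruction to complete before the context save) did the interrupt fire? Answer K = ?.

after  0: r0=0x49 r1=0x71 r2=0xd8 r3=0xc2  N=0 Z=0
after  1: r0=0x49 r1=0x48 r2=0xd8 r3=0xc2  N=0 Z=0
after  2: r0=0x49 r1=0x48 r2=0xd8 r3=0x48  N=0 Z=0
after  3: r0=0x49 r1=0x48 r2=0xd8 r3=0x8f  N=1 Z=0
after  4: r0=0x49 r1=0x91 r2=0xd8 r3=0x8f  N=1 Z=0
after  5: r0=0x49 r1=0x9f r2=0xd8 r3=0x8f  N=1 Z=0
after  6: r0=0x49 r1=0x9f r2=0xd8 r3=0xaa  N=1 Z=0
after  7: r0=0x49 r1=0x9f r2=0xd8 r3=0x98  N=1 Z=0
after  8: r0=0x49 r1=0x70 r2=0xd8 r3=0x98  N=0 Z=0
after  9: r0=0x49 r1=0x70 r2=0xb9 r3=0x98  N=1 Z=0
after 10: r0=0x49 r1=0x70 r2=0xb9 r3=0x79  N=0 Z=0
after 11: r0=0x49 r1=0xf9 r2=0xb9 r3=0x79  N=1 Z=0
-- IRQ taken; context saved, return-PC = 12 --

K = 11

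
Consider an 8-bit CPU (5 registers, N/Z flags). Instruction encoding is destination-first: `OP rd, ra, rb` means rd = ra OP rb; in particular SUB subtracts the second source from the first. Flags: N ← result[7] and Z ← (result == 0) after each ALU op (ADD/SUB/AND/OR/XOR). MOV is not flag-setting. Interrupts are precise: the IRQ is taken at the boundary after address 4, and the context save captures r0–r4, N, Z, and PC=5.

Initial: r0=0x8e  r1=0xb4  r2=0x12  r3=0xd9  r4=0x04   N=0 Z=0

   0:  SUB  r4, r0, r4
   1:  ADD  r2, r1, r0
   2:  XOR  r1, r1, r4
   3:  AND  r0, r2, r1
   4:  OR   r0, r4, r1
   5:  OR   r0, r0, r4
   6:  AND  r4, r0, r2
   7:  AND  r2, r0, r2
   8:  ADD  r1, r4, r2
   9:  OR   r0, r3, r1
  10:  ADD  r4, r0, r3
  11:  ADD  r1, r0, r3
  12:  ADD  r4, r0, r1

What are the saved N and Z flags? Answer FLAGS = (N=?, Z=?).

after  0: r0=0x8e r1=0xb4 r2=0x12 r3=0xd9 r4=0x8a  N=1 Z=0
after  1: r0=0x8e r1=0xb4 r2=0x42 r3=0xd9 r4=0x8a  N=0 Z=0
after  2: r0=0x8e r1=0x3e r2=0x42 r3=0xd9 r4=0x8a  N=0 Z=0
after  3: r0=0x02 r1=0x3e r2=0x42 r3=0xd9 r4=0x8a  N=0 Z=0
after  4: r0=0xbe r1=0x3e r2=0x42 r3=0xd9 r4=0x8a  N=1 Z=0
-- IRQ taken; context saved, return-PC = 5 --

FLAGS = (N=1, Z=0)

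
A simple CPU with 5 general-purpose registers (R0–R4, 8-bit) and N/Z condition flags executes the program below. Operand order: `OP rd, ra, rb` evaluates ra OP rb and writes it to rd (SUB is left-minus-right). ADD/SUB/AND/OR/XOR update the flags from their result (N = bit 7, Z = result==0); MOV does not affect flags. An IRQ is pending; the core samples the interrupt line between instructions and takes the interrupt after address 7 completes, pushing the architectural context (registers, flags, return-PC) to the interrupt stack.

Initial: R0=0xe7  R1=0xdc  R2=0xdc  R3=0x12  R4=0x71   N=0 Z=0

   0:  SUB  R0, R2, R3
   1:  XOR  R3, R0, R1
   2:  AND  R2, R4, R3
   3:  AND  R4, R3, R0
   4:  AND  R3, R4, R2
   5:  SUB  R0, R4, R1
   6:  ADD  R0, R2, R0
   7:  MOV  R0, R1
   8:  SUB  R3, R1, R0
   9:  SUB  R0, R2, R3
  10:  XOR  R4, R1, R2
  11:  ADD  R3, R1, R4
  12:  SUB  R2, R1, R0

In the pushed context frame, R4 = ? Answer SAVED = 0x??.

SAVED = 0x02

after  0: R0=0xca R1=0xdc R2=0xdc R3=0x12 R4=0x71  N=1 Z=0
after  1: R0=0xca R1=0xdc R2=0xdc R3=0x16 R4=0x71  N=0 Z=0
after  2: R0=0xca R1=0xdc R2=0x10 R3=0x16 R4=0x71  N=0 Z=0
after  3: R0=0xca R1=0xdc R2=0x10 R3=0x16 R4=0x02  N=0 Z=0
after  4: R0=0xca R1=0xdc R2=0x10 R3=0x00 R4=0x02  N=0 Z=1
after  5: R0=0x26 R1=0xdc R2=0x10 R3=0x00 R4=0x02  N=0 Z=0
after  6: R0=0x36 R1=0xdc R2=0x10 R3=0x00 R4=0x02  N=0 Z=0
after  7: R0=0xdc R1=0xdc R2=0x10 R3=0x00 R4=0x02  N=0 Z=0
-- IRQ taken; context saved, return-PC = 8 --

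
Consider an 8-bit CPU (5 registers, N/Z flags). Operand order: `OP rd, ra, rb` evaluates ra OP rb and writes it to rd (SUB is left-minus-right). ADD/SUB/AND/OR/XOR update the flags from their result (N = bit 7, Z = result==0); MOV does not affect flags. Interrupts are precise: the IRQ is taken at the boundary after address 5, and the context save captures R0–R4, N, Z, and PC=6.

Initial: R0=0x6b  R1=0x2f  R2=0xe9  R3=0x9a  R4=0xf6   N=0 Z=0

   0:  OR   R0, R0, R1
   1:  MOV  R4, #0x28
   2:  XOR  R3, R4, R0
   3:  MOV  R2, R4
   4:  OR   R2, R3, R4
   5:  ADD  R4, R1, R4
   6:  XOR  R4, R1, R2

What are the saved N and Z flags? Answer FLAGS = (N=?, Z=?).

FLAGS = (N=0, Z=0)

after  0: R0=0x6f R1=0x2f R2=0xe9 R3=0x9a R4=0xf6  N=0 Z=0
after  1: R0=0x6f R1=0x2f R2=0xe9 R3=0x9a R4=0x28  N=0 Z=0
after  2: R0=0x6f R1=0x2f R2=0xe9 R3=0x47 R4=0x28  N=0 Z=0
after  3: R0=0x6f R1=0x2f R2=0x28 R3=0x47 R4=0x28  N=0 Z=0
after  4: R0=0x6f R1=0x2f R2=0x6f R3=0x47 R4=0x28  N=0 Z=0
after  5: R0=0x6f R1=0x2f R2=0x6f R3=0x47 R4=0x57  N=0 Z=0
-- IRQ taken; context saved, return-PC = 6 --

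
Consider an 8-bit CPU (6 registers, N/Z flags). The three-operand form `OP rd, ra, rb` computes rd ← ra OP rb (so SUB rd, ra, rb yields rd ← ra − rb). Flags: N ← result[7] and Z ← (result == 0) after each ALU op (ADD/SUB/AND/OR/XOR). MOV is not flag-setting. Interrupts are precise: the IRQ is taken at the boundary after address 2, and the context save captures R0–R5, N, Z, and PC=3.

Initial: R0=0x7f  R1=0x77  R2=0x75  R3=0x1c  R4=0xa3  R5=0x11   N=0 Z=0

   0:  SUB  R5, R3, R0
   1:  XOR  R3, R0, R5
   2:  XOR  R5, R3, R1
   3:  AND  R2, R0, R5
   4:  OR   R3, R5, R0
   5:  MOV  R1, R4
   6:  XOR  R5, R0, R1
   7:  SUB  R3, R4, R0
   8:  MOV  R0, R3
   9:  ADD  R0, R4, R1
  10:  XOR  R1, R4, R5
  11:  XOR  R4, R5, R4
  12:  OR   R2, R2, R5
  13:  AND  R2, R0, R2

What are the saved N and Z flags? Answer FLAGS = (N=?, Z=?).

after  0: R0=0x7f R1=0x77 R2=0x75 R3=0x1c R4=0xa3 R5=0x9d  N=1 Z=0
after  1: R0=0x7f R1=0x77 R2=0x75 R3=0xe2 R4=0xa3 R5=0x9d  N=1 Z=0
after  2: R0=0x7f R1=0x77 R2=0x75 R3=0xe2 R4=0xa3 R5=0x95  N=1 Z=0
-- IRQ taken; context saved, return-PC = 3 --

FLAGS = (N=1, Z=0)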